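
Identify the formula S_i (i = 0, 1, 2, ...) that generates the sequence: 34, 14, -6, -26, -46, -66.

Check differences: 14 - 34 = -20
-6 - 14 = -20
Common difference d = -20.
First term a = 34.
Formula: S_i = 34 - 20*i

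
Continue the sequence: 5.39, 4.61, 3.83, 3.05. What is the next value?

Differences: 4.61 - 5.39 = -0.78
This is an arithmetic sequence with common difference d = -0.78.
Next term = 3.05 + -0.78 = 2.27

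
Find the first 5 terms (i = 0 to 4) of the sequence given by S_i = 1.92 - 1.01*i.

This is an arithmetic sequence.
i=0: S_0 = 1.92 + -1.01*0 = 1.92
i=1: S_1 = 1.92 + -1.01*1 = 0.91
i=2: S_2 = 1.92 + -1.01*2 = -0.1
i=3: S_3 = 1.92 + -1.01*3 = -1.11
i=4: S_4 = 1.92 + -1.01*4 = -2.12
The first 5 terms are: [1.92, 0.91, -0.1, -1.11, -2.12]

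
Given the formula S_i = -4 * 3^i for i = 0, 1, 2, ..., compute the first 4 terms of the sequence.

This is a geometric sequence.
i=0: S_0 = -4 * 3^0 = -4
i=1: S_1 = -4 * 3^1 = -12
i=2: S_2 = -4 * 3^2 = -36
i=3: S_3 = -4 * 3^3 = -108
The first 4 terms are: [-4, -12, -36, -108]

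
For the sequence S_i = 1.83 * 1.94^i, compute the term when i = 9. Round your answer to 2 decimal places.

S_9 = 1.83 * 1.94^9 ≈ 1.83 * 389.2383 ≈ 712.31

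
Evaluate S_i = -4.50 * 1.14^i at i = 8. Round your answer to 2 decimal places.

S_8 = -4.5 * 1.14^8 ≈ -4.5 * 2.8526 ≈ -12.84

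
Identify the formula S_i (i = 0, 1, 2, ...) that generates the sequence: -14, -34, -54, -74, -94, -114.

Check differences: -34 - -14 = -20
-54 - -34 = -20
Common difference d = -20.
First term a = -14.
Formula: S_i = -14 - 20*i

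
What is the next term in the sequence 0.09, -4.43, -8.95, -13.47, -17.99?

Differences: -4.43 - 0.09 = -4.52
This is an arithmetic sequence with common difference d = -4.52.
Next term = -17.99 + -4.52 = -22.51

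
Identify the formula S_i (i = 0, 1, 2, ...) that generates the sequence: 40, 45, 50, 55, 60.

Check differences: 45 - 40 = 5
50 - 45 = 5
Common difference d = 5.
First term a = 40.
Formula: S_i = 40 + 5*i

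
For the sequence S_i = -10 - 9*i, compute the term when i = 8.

S_8 = -10 + -9*8 = -10 + -72 = -82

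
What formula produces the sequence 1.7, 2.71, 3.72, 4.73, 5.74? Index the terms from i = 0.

Check differences: 2.71 - 1.7 = 1.01
3.72 - 2.71 = 1.01
Common difference d = 1.01.
First term a = 1.7.
Formula: S_i = 1.70 + 1.01*i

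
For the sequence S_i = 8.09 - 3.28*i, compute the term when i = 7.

S_7 = 8.09 + -3.28*7 = 8.09 + -22.96 = -14.87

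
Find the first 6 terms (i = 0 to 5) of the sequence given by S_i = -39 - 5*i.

This is an arithmetic sequence.
i=0: S_0 = -39 + -5*0 = -39
i=1: S_1 = -39 + -5*1 = -44
i=2: S_2 = -39 + -5*2 = -49
i=3: S_3 = -39 + -5*3 = -54
i=4: S_4 = -39 + -5*4 = -59
i=5: S_5 = -39 + -5*5 = -64
The first 6 terms are: [-39, -44, -49, -54, -59, -64]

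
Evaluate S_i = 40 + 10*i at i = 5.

S_5 = 40 + 10*5 = 40 + 50 = 90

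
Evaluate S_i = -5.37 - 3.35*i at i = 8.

S_8 = -5.37 + -3.35*8 = -5.37 + -26.8 = -32.17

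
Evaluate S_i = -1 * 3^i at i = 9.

S_9 = -1 * 3^9 = -1 * 19683 = -19683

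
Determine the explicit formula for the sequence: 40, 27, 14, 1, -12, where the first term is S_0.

Check differences: 27 - 40 = -13
14 - 27 = -13
Common difference d = -13.
First term a = 40.
Formula: S_i = 40 - 13*i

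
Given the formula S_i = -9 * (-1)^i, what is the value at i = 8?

S_8 = -9 * (-1)^8 = -9 * 1 = -9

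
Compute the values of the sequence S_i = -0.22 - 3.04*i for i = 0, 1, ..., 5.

This is an arithmetic sequence.
i=0: S_0 = -0.22 + -3.04*0 = -0.22
i=1: S_1 = -0.22 + -3.04*1 = -3.26
i=2: S_2 = -0.22 + -3.04*2 = -6.3
i=3: S_3 = -0.22 + -3.04*3 = -9.34
i=4: S_4 = -0.22 + -3.04*4 = -12.38
i=5: S_5 = -0.22 + -3.04*5 = -15.42
The first 6 terms are: [-0.22, -3.26, -6.3, -9.34, -12.38, -15.42]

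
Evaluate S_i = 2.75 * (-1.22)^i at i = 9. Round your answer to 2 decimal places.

S_9 = 2.75 * (-1.22)^9 ≈ 2.75 * -5.9874 ≈ -16.47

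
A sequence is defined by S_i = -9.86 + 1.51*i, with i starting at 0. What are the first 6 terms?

This is an arithmetic sequence.
i=0: S_0 = -9.86 + 1.51*0 = -9.86
i=1: S_1 = -9.86 + 1.51*1 = -8.35
i=2: S_2 = -9.86 + 1.51*2 = -6.84
i=3: S_3 = -9.86 + 1.51*3 = -5.33
i=4: S_4 = -9.86 + 1.51*4 = -3.82
i=5: S_5 = -9.86 + 1.51*5 = -2.31
The first 6 terms are: [-9.86, -8.35, -6.84, -5.33, -3.82, -2.31]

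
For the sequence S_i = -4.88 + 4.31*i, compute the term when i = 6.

S_6 = -4.88 + 4.31*6 = -4.88 + 25.86 = 20.98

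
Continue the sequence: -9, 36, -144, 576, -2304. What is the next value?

Ratios: 36 / -9 = -4.0
This is a geometric sequence with common ratio r = -4.
Next term = -2304 * -4 = 9216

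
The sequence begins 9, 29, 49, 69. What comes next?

Differences: 29 - 9 = 20
This is an arithmetic sequence with common difference d = 20.
Next term = 69 + 20 = 89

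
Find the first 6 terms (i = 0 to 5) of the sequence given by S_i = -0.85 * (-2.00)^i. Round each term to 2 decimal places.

This is a geometric sequence.
i=0: S_0 = -0.85 * (-2.0)^0 = -0.85
i=1: S_1 = -0.85 * (-2.0)^1 = 1.7
i=2: S_2 = -0.85 * (-2.0)^2 = -3.4
i=3: S_3 = -0.85 * (-2.0)^3 = 6.8
i=4: S_4 = -0.85 * (-2.0)^4 = -13.6
i=5: S_5 = -0.85 * (-2.0)^5 = 27.2
The first 6 terms are: [-0.85, 1.7, -3.4, 6.8, -13.6, 27.2]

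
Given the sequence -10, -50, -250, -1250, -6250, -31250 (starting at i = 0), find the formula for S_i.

Check ratios: -50 / -10 = 5.0
Common ratio r = 5.
First term a = -10.
Formula: S_i = -10 * 5^i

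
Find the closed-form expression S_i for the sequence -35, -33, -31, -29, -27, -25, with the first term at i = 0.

Check differences: -33 - -35 = 2
-31 - -33 = 2
Common difference d = 2.
First term a = -35.
Formula: S_i = -35 + 2*i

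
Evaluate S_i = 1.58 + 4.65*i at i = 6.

S_6 = 1.58 + 4.65*6 = 1.58 + 27.9 = 29.48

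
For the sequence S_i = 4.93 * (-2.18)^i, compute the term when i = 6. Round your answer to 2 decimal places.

S_6 = 4.93 * (-2.18)^6 ≈ 4.93 * 107.3344 ≈ 529.16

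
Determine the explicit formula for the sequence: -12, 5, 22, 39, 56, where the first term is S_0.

Check differences: 5 - -12 = 17
22 - 5 = 17
Common difference d = 17.
First term a = -12.
Formula: S_i = -12 + 17*i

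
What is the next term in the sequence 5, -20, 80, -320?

Ratios: -20 / 5 = -4.0
This is a geometric sequence with common ratio r = -4.
Next term = -320 * -4 = 1280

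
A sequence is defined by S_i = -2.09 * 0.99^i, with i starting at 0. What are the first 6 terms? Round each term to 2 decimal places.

This is a geometric sequence.
i=0: S_0 = -2.09 * 0.99^0 = -2.09
i=1: S_1 = -2.09 * 0.99^1 ≈ -2.07
i=2: S_2 = -2.09 * 0.99^2 ≈ -2.05
i=3: S_3 = -2.09 * 0.99^3 ≈ -2.03
i=4: S_4 = -2.09 * 0.99^4 ≈ -2.01
i=5: S_5 = -2.09 * 0.99^5 ≈ -1.99
The first 6 terms are: [-2.09, -2.07, -2.05, -2.03, -2.01, -1.99]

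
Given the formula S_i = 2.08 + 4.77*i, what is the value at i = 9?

S_9 = 2.08 + 4.77*9 = 2.08 + 42.93 = 45.01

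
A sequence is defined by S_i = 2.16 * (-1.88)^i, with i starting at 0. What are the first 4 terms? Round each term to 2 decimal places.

This is a geometric sequence.
i=0: S_0 = 2.16 * (-1.88)^0 = 2.16
i=1: S_1 = 2.16 * (-1.88)^1 ≈ -4.06
i=2: S_2 = 2.16 * (-1.88)^2 ≈ 7.63
i=3: S_3 = 2.16 * (-1.88)^3 ≈ -14.35
The first 4 terms are: [2.16, -4.06, 7.63, -14.35]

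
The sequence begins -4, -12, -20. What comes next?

Differences: -12 - -4 = -8
This is an arithmetic sequence with common difference d = -8.
Next term = -20 + -8 = -28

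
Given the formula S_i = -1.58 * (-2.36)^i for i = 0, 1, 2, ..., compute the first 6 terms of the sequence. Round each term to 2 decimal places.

This is a geometric sequence.
i=0: S_0 = -1.58 * (-2.36)^0 = -1.58
i=1: S_1 = -1.58 * (-2.36)^1 ≈ 3.73
i=2: S_2 = -1.58 * (-2.36)^2 ≈ -8.8
i=3: S_3 = -1.58 * (-2.36)^3 ≈ 20.77
i=4: S_4 = -1.58 * (-2.36)^4 ≈ -49.01
i=5: S_5 = -1.58 * (-2.36)^5 ≈ 115.67
The first 6 terms are: [-1.58, 3.73, -8.8, 20.77, -49.01, 115.67]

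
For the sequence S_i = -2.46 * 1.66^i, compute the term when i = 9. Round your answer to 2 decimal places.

S_9 = -2.46 * 1.66^9 ≈ -2.46 * 95.7134 ≈ -235.45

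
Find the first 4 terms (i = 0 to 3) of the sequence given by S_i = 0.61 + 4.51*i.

This is an arithmetic sequence.
i=0: S_0 = 0.61 + 4.51*0 = 0.61
i=1: S_1 = 0.61 + 4.51*1 = 5.12
i=2: S_2 = 0.61 + 4.51*2 = 9.63
i=3: S_3 = 0.61 + 4.51*3 = 14.14
The first 4 terms are: [0.61, 5.12, 9.63, 14.14]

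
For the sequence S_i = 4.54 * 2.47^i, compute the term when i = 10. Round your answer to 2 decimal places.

S_10 = 4.54 * 2.47^10 ≈ 4.54 * 8452.1955 ≈ 38372.97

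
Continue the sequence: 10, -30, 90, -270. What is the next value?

Ratios: -30 / 10 = -3.0
This is a geometric sequence with common ratio r = -3.
Next term = -270 * -3 = 810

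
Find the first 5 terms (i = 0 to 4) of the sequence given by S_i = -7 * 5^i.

This is a geometric sequence.
i=0: S_0 = -7 * 5^0 = -7
i=1: S_1 = -7 * 5^1 = -35
i=2: S_2 = -7 * 5^2 = -175
i=3: S_3 = -7 * 5^3 = -875
i=4: S_4 = -7 * 5^4 = -4375
The first 5 terms are: [-7, -35, -175, -875, -4375]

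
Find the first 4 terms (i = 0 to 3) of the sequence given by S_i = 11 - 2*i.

This is an arithmetic sequence.
i=0: S_0 = 11 + -2*0 = 11
i=1: S_1 = 11 + -2*1 = 9
i=2: S_2 = 11 + -2*2 = 7
i=3: S_3 = 11 + -2*3 = 5
The first 4 terms are: [11, 9, 7, 5]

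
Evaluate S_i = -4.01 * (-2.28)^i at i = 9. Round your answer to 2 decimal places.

S_9 = -4.01 * (-2.28)^9 ≈ -4.01 * -1664.9976 ≈ 6676.64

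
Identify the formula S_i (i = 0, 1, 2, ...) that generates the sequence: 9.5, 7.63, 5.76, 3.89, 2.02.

Check differences: 7.63 - 9.5 = -1.87
5.76 - 7.63 = -1.87
Common difference d = -1.87.
First term a = 9.5.
Formula: S_i = 9.50 - 1.87*i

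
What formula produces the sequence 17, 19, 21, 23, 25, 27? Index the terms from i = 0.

Check differences: 19 - 17 = 2
21 - 19 = 2
Common difference d = 2.
First term a = 17.
Formula: S_i = 17 + 2*i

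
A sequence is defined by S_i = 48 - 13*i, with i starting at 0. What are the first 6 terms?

This is an arithmetic sequence.
i=0: S_0 = 48 + -13*0 = 48
i=1: S_1 = 48 + -13*1 = 35
i=2: S_2 = 48 + -13*2 = 22
i=3: S_3 = 48 + -13*3 = 9
i=4: S_4 = 48 + -13*4 = -4
i=5: S_5 = 48 + -13*5 = -17
The first 6 terms are: [48, 35, 22, 9, -4, -17]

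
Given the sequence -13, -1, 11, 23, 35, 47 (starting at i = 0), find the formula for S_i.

Check differences: -1 - -13 = 12
11 - -1 = 12
Common difference d = 12.
First term a = -13.
Formula: S_i = -13 + 12*i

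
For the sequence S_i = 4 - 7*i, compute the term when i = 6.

S_6 = 4 + -7*6 = 4 + -42 = -38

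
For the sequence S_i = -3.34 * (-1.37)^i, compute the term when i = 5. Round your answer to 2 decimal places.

S_5 = -3.34 * (-1.37)^5 ≈ -3.34 * -4.8262 ≈ 16.12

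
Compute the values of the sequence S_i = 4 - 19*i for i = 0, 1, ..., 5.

This is an arithmetic sequence.
i=0: S_0 = 4 + -19*0 = 4
i=1: S_1 = 4 + -19*1 = -15
i=2: S_2 = 4 + -19*2 = -34
i=3: S_3 = 4 + -19*3 = -53
i=4: S_4 = 4 + -19*4 = -72
i=5: S_5 = 4 + -19*5 = -91
The first 6 terms are: [4, -15, -34, -53, -72, -91]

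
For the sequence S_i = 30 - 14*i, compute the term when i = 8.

S_8 = 30 + -14*8 = 30 + -112 = -82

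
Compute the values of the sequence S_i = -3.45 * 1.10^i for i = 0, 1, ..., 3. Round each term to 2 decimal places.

This is a geometric sequence.
i=0: S_0 = -3.45 * 1.1^0 = -3.45
i=1: S_1 = -3.45 * 1.1^1 ≈ -3.8
i=2: S_2 = -3.45 * 1.1^2 ≈ -4.17
i=3: S_3 = -3.45 * 1.1^3 ≈ -4.59
The first 4 terms are: [-3.45, -3.8, -4.17, -4.59]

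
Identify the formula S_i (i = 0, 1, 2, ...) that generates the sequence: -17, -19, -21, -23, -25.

Check differences: -19 - -17 = -2
-21 - -19 = -2
Common difference d = -2.
First term a = -17.
Formula: S_i = -17 - 2*i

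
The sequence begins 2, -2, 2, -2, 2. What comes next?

Ratios: -2 / 2 = -1.0
This is a geometric sequence with common ratio r = -1.
Next term = 2 * -1 = -2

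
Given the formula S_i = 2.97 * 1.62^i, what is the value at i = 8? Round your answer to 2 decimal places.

S_8 = 2.97 * 1.62^8 ≈ 2.97 * 47.4373 ≈ 140.89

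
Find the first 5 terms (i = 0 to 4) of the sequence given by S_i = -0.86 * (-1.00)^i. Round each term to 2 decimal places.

This is a geometric sequence.
i=0: S_0 = -0.86 * (-1.0)^0 = -0.86
i=1: S_1 = -0.86 * (-1.0)^1 = 0.86
i=2: S_2 = -0.86 * (-1.0)^2 = -0.86
i=3: S_3 = -0.86 * (-1.0)^3 = 0.86
i=4: S_4 = -0.86 * (-1.0)^4 = -0.86
The first 5 terms are: [-0.86, 0.86, -0.86, 0.86, -0.86]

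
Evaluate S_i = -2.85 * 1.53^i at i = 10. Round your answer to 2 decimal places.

S_10 = -2.85 * 1.53^10 ≈ -2.85 * 70.2934 ≈ -200.34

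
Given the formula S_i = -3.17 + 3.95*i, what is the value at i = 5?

S_5 = -3.17 + 3.95*5 = -3.17 + 19.75 = 16.58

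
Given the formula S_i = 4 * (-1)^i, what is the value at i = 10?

S_10 = 4 * (-1)^10 = 4 * 1 = 4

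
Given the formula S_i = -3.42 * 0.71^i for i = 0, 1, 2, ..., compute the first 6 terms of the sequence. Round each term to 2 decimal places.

This is a geometric sequence.
i=0: S_0 = -3.42 * 0.71^0 = -3.42
i=1: S_1 = -3.42 * 0.71^1 ≈ -2.43
i=2: S_2 = -3.42 * 0.71^2 ≈ -1.72
i=3: S_3 = -3.42 * 0.71^3 ≈ -1.22
i=4: S_4 = -3.42 * 0.71^4 ≈ -0.87
i=5: S_5 = -3.42 * 0.71^5 ≈ -0.62
The first 6 terms are: [-3.42, -2.43, -1.72, -1.22, -0.87, -0.62]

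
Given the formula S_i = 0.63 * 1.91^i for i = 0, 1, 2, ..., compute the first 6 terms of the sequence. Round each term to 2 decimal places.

This is a geometric sequence.
i=0: S_0 = 0.63 * 1.91^0 = 0.63
i=1: S_1 = 0.63 * 1.91^1 ≈ 1.2
i=2: S_2 = 0.63 * 1.91^2 ≈ 2.3
i=3: S_3 = 0.63 * 1.91^3 ≈ 4.39
i=4: S_4 = 0.63 * 1.91^4 ≈ 8.38
i=5: S_5 = 0.63 * 1.91^5 ≈ 16.01
The first 6 terms are: [0.63, 1.2, 2.3, 4.39, 8.38, 16.01]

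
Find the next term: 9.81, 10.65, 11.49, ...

Differences: 10.65 - 9.81 = 0.84
This is an arithmetic sequence with common difference d = 0.84.
Next term = 11.49 + 0.84 = 12.33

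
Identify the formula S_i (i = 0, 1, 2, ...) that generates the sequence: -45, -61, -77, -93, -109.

Check differences: -61 - -45 = -16
-77 - -61 = -16
Common difference d = -16.
First term a = -45.
Formula: S_i = -45 - 16*i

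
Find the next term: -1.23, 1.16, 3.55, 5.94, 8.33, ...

Differences: 1.16 - -1.23 = 2.39
This is an arithmetic sequence with common difference d = 2.39.
Next term = 8.33 + 2.39 = 10.72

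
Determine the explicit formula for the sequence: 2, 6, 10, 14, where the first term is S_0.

Check differences: 6 - 2 = 4
10 - 6 = 4
Common difference d = 4.
First term a = 2.
Formula: S_i = 2 + 4*i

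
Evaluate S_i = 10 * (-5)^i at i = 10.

S_10 = 10 * (-5)^10 = 10 * 9765625 = 97656250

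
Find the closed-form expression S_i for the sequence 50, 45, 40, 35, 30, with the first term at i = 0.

Check differences: 45 - 50 = -5
40 - 45 = -5
Common difference d = -5.
First term a = 50.
Formula: S_i = 50 - 5*i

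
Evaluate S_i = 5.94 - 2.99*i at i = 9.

S_9 = 5.94 + -2.99*9 = 5.94 + -26.91 = -20.97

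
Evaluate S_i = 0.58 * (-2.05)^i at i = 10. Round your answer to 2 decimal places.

S_10 = 0.58 * (-2.05)^10 ≈ 0.58 * 1310.8066 ≈ 760.27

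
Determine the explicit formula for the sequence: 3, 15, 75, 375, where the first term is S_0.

Check ratios: 15 / 3 = 5.0
Common ratio r = 5.
First term a = 3.
Formula: S_i = 3 * 5^i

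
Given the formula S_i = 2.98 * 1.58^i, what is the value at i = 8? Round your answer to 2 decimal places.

S_8 = 2.98 * 1.58^8 ≈ 2.98 * 38.838 ≈ 115.74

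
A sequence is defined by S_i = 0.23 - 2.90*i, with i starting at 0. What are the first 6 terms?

This is an arithmetic sequence.
i=0: S_0 = 0.23 + -2.9*0 = 0.23
i=1: S_1 = 0.23 + -2.9*1 = -2.67
i=2: S_2 = 0.23 + -2.9*2 = -5.57
i=3: S_3 = 0.23 + -2.9*3 = -8.47
i=4: S_4 = 0.23 + -2.9*4 = -11.37
i=5: S_5 = 0.23 + -2.9*5 = -14.27
The first 6 terms are: [0.23, -2.67, -5.57, -8.47, -11.37, -14.27]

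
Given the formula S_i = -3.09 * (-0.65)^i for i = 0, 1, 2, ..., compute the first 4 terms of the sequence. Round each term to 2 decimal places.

This is a geometric sequence.
i=0: S_0 = -3.09 * (-0.65)^0 = -3.09
i=1: S_1 = -3.09 * (-0.65)^1 ≈ 2.01
i=2: S_2 = -3.09 * (-0.65)^2 ≈ -1.31
i=3: S_3 = -3.09 * (-0.65)^3 ≈ 0.85
The first 4 terms are: [-3.09, 2.01, -1.31, 0.85]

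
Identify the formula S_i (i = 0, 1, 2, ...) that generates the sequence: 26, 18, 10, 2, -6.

Check differences: 18 - 26 = -8
10 - 18 = -8
Common difference d = -8.
First term a = 26.
Formula: S_i = 26 - 8*i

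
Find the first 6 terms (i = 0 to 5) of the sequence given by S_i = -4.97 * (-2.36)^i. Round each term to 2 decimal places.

This is a geometric sequence.
i=0: S_0 = -4.97 * (-2.36)^0 = -4.97
i=1: S_1 = -4.97 * (-2.36)^1 ≈ 11.73
i=2: S_2 = -4.97 * (-2.36)^2 ≈ -27.68
i=3: S_3 = -4.97 * (-2.36)^3 ≈ 65.33
i=4: S_4 = -4.97 * (-2.36)^4 ≈ -154.17
i=5: S_5 = -4.97 * (-2.36)^5 ≈ 363.84
The first 6 terms are: [-4.97, 11.73, -27.68, 65.33, -154.17, 363.84]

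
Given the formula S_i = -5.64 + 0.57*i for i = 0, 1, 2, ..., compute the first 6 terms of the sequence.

This is an arithmetic sequence.
i=0: S_0 = -5.64 + 0.57*0 = -5.64
i=1: S_1 = -5.64 + 0.57*1 = -5.07
i=2: S_2 = -5.64 + 0.57*2 = -4.5
i=3: S_3 = -5.64 + 0.57*3 = -3.93
i=4: S_4 = -5.64 + 0.57*4 = -3.36
i=5: S_5 = -5.64 + 0.57*5 = -2.79
The first 6 terms are: [-5.64, -5.07, -4.5, -3.93, -3.36, -2.79]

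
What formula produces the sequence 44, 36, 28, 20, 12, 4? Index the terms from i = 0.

Check differences: 36 - 44 = -8
28 - 36 = -8
Common difference d = -8.
First term a = 44.
Formula: S_i = 44 - 8*i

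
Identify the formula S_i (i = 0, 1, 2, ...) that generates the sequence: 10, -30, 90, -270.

Check ratios: -30 / 10 = -3.0
Common ratio r = -3.
First term a = 10.
Formula: S_i = 10 * (-3)^i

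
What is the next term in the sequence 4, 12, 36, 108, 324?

Ratios: 12 / 4 = 3.0
This is a geometric sequence with common ratio r = 3.
Next term = 324 * 3 = 972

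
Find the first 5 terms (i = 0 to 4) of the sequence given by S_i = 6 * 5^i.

This is a geometric sequence.
i=0: S_0 = 6 * 5^0 = 6
i=1: S_1 = 6 * 5^1 = 30
i=2: S_2 = 6 * 5^2 = 150
i=3: S_3 = 6 * 5^3 = 750
i=4: S_4 = 6 * 5^4 = 3750
The first 5 terms are: [6, 30, 150, 750, 3750]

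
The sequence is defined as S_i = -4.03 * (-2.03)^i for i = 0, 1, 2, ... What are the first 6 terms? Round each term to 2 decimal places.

This is a geometric sequence.
i=0: S_0 = -4.03 * (-2.03)^0 = -4.03
i=1: S_1 = -4.03 * (-2.03)^1 ≈ 8.18
i=2: S_2 = -4.03 * (-2.03)^2 ≈ -16.61
i=3: S_3 = -4.03 * (-2.03)^3 ≈ 33.71
i=4: S_4 = -4.03 * (-2.03)^4 ≈ -68.44
i=5: S_5 = -4.03 * (-2.03)^5 ≈ 138.93
The first 6 terms are: [-4.03, 8.18, -16.61, 33.71, -68.44, 138.93]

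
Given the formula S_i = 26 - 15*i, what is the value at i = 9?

S_9 = 26 + -15*9 = 26 + -135 = -109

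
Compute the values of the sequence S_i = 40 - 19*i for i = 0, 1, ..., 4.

This is an arithmetic sequence.
i=0: S_0 = 40 + -19*0 = 40
i=1: S_1 = 40 + -19*1 = 21
i=2: S_2 = 40 + -19*2 = 2
i=3: S_3 = 40 + -19*3 = -17
i=4: S_4 = 40 + -19*4 = -36
The first 5 terms are: [40, 21, 2, -17, -36]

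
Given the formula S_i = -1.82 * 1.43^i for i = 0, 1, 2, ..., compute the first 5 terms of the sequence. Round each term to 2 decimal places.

This is a geometric sequence.
i=0: S_0 = -1.82 * 1.43^0 = -1.82
i=1: S_1 = -1.82 * 1.43^1 ≈ -2.6
i=2: S_2 = -1.82 * 1.43^2 ≈ -3.72
i=3: S_3 = -1.82 * 1.43^3 ≈ -5.32
i=4: S_4 = -1.82 * 1.43^4 ≈ -7.61
The first 5 terms are: [-1.82, -2.6, -3.72, -5.32, -7.61]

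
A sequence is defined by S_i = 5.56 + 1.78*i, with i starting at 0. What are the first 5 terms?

This is an arithmetic sequence.
i=0: S_0 = 5.56 + 1.78*0 = 5.56
i=1: S_1 = 5.56 + 1.78*1 = 7.34
i=2: S_2 = 5.56 + 1.78*2 = 9.12
i=3: S_3 = 5.56 + 1.78*3 = 10.9
i=4: S_4 = 5.56 + 1.78*4 = 12.68
The first 5 terms are: [5.56, 7.34, 9.12, 10.9, 12.68]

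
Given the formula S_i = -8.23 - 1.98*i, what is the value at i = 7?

S_7 = -8.23 + -1.98*7 = -8.23 + -13.86 = -22.09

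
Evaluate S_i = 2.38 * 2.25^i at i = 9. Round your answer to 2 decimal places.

S_9 = 2.38 * 2.25^9 ≈ 2.38 * 1477.8919 ≈ 3517.38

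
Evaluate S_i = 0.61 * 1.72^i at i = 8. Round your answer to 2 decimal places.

S_8 = 0.61 * 1.72^8 ≈ 0.61 * 76.5998 ≈ 46.73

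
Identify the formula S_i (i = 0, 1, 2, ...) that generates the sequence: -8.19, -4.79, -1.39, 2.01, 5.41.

Check differences: -4.79 - -8.19 = 3.4
-1.39 - -4.79 = 3.4
Common difference d = 3.4.
First term a = -8.19.
Formula: S_i = -8.19 + 3.40*i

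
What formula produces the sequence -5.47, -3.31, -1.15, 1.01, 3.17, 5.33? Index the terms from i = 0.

Check differences: -3.31 - -5.47 = 2.16
-1.15 - -3.31 = 2.16
Common difference d = 2.16.
First term a = -5.47.
Formula: S_i = -5.47 + 2.16*i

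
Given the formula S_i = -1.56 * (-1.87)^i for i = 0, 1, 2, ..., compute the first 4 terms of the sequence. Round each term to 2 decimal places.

This is a geometric sequence.
i=0: S_0 = -1.56 * (-1.87)^0 = -1.56
i=1: S_1 = -1.56 * (-1.87)^1 ≈ 2.92
i=2: S_2 = -1.56 * (-1.87)^2 ≈ -5.46
i=3: S_3 = -1.56 * (-1.87)^3 ≈ 10.2
The first 4 terms are: [-1.56, 2.92, -5.46, 10.2]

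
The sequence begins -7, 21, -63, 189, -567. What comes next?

Ratios: 21 / -7 = -3.0
This is a geometric sequence with common ratio r = -3.
Next term = -567 * -3 = 1701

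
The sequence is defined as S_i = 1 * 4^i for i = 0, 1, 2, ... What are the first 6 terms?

This is a geometric sequence.
i=0: S_0 = 1 * 4^0 = 1
i=1: S_1 = 1 * 4^1 = 4
i=2: S_2 = 1 * 4^2 = 16
i=3: S_3 = 1 * 4^3 = 64
i=4: S_4 = 1 * 4^4 = 256
i=5: S_5 = 1 * 4^5 = 1024
The first 6 terms are: [1, 4, 16, 64, 256, 1024]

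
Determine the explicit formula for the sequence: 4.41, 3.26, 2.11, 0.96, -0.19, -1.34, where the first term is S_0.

Check differences: 3.26 - 4.41 = -1.15
2.11 - 3.26 = -1.15
Common difference d = -1.15.
First term a = 4.41.
Formula: S_i = 4.41 - 1.15*i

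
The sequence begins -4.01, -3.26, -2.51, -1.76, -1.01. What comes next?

Differences: -3.26 - -4.01 = 0.75
This is an arithmetic sequence with common difference d = 0.75.
Next term = -1.01 + 0.75 = -0.26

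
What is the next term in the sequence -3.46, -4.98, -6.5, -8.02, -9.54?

Differences: -4.98 - -3.46 = -1.52
This is an arithmetic sequence with common difference d = -1.52.
Next term = -9.54 + -1.52 = -11.06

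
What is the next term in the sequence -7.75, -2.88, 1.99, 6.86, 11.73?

Differences: -2.88 - -7.75 = 4.87
This is an arithmetic sequence with common difference d = 4.87.
Next term = 11.73 + 4.87 = 16.6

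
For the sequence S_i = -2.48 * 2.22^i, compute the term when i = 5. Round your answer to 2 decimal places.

S_5 = -2.48 * 2.22^5 ≈ -2.48 * 53.9219 ≈ -133.73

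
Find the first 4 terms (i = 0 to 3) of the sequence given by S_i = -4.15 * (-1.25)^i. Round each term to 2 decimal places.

This is a geometric sequence.
i=0: S_0 = -4.15 * (-1.25)^0 = -4.15
i=1: S_1 = -4.15 * (-1.25)^1 ≈ 5.19
i=2: S_2 = -4.15 * (-1.25)^2 ≈ -6.48
i=3: S_3 = -4.15 * (-1.25)^3 ≈ 8.11
The first 4 terms are: [-4.15, 5.19, -6.48, 8.11]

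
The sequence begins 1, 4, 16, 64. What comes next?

Ratios: 4 / 1 = 4.0
This is a geometric sequence with common ratio r = 4.
Next term = 64 * 4 = 256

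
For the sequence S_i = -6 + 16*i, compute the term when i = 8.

S_8 = -6 + 16*8 = -6 + 128 = 122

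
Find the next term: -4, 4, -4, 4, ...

Ratios: 4 / -4 = -1.0
This is a geometric sequence with common ratio r = -1.
Next term = 4 * -1 = -4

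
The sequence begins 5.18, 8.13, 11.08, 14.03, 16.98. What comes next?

Differences: 8.13 - 5.18 = 2.95
This is an arithmetic sequence with common difference d = 2.95.
Next term = 16.98 + 2.95 = 19.93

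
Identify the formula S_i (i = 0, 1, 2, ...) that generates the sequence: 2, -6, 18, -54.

Check ratios: -6 / 2 = -3.0
Common ratio r = -3.
First term a = 2.
Formula: S_i = 2 * (-3)^i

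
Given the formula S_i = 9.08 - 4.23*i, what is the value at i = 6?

S_6 = 9.08 + -4.23*6 = 9.08 + -25.38 = -16.3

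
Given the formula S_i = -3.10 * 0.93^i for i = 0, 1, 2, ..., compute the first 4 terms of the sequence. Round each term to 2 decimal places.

This is a geometric sequence.
i=0: S_0 = -3.1 * 0.93^0 = -3.1
i=1: S_1 = -3.1 * 0.93^1 ≈ -2.88
i=2: S_2 = -3.1 * 0.93^2 ≈ -2.68
i=3: S_3 = -3.1 * 0.93^3 ≈ -2.49
The first 4 terms are: [-3.1, -2.88, -2.68, -2.49]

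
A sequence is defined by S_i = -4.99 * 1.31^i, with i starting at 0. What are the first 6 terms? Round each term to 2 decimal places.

This is a geometric sequence.
i=0: S_0 = -4.99 * 1.31^0 = -4.99
i=1: S_1 = -4.99 * 1.31^1 ≈ -6.54
i=2: S_2 = -4.99 * 1.31^2 ≈ -8.56
i=3: S_3 = -4.99 * 1.31^3 ≈ -11.22
i=4: S_4 = -4.99 * 1.31^4 ≈ -14.7
i=5: S_5 = -4.99 * 1.31^5 ≈ -19.25
The first 6 terms are: [-4.99, -6.54, -8.56, -11.22, -14.7, -19.25]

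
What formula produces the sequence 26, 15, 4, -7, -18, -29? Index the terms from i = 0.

Check differences: 15 - 26 = -11
4 - 15 = -11
Common difference d = -11.
First term a = 26.
Formula: S_i = 26 - 11*i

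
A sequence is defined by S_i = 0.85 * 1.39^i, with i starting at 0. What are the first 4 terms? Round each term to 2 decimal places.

This is a geometric sequence.
i=0: S_0 = 0.85 * 1.39^0 = 0.85
i=1: S_1 = 0.85 * 1.39^1 ≈ 1.18
i=2: S_2 = 0.85 * 1.39^2 ≈ 1.64
i=3: S_3 = 0.85 * 1.39^3 ≈ 2.28
The first 4 terms are: [0.85, 1.18, 1.64, 2.28]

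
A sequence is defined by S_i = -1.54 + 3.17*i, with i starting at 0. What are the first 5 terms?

This is an arithmetic sequence.
i=0: S_0 = -1.54 + 3.17*0 = -1.54
i=1: S_1 = -1.54 + 3.17*1 = 1.63
i=2: S_2 = -1.54 + 3.17*2 = 4.8
i=3: S_3 = -1.54 + 3.17*3 = 7.97
i=4: S_4 = -1.54 + 3.17*4 = 11.14
The first 5 terms are: [-1.54, 1.63, 4.8, 7.97, 11.14]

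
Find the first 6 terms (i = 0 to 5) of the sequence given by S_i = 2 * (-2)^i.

This is a geometric sequence.
i=0: S_0 = 2 * (-2)^0 = 2
i=1: S_1 = 2 * (-2)^1 = -4
i=2: S_2 = 2 * (-2)^2 = 8
i=3: S_3 = 2 * (-2)^3 = -16
i=4: S_4 = 2 * (-2)^4 = 32
i=5: S_5 = 2 * (-2)^5 = -64
The first 6 terms are: [2, -4, 8, -16, 32, -64]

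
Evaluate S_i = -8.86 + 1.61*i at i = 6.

S_6 = -8.86 + 1.61*6 = -8.86 + 9.66 = 0.8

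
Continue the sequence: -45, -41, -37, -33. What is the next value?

Differences: -41 - -45 = 4
This is an arithmetic sequence with common difference d = 4.
Next term = -33 + 4 = -29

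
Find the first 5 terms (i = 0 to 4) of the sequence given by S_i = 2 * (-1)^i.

This is a geometric sequence.
i=0: S_0 = 2 * (-1)^0 = 2
i=1: S_1 = 2 * (-1)^1 = -2
i=2: S_2 = 2 * (-1)^2 = 2
i=3: S_3 = 2 * (-1)^3 = -2
i=4: S_4 = 2 * (-1)^4 = 2
The first 5 terms are: [2, -2, 2, -2, 2]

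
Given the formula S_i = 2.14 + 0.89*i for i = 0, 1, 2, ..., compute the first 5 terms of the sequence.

This is an arithmetic sequence.
i=0: S_0 = 2.14 + 0.89*0 = 2.14
i=1: S_1 = 2.14 + 0.89*1 = 3.03
i=2: S_2 = 2.14 + 0.89*2 = 3.92
i=3: S_3 = 2.14 + 0.89*3 = 4.81
i=4: S_4 = 2.14 + 0.89*4 = 5.7
The first 5 terms are: [2.14, 3.03, 3.92, 4.81, 5.7]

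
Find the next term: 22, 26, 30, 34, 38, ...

Differences: 26 - 22 = 4
This is an arithmetic sequence with common difference d = 4.
Next term = 38 + 4 = 42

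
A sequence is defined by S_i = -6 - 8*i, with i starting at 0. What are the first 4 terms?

This is an arithmetic sequence.
i=0: S_0 = -6 + -8*0 = -6
i=1: S_1 = -6 + -8*1 = -14
i=2: S_2 = -6 + -8*2 = -22
i=3: S_3 = -6 + -8*3 = -30
The first 4 terms are: [-6, -14, -22, -30]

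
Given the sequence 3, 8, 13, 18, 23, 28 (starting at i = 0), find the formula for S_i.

Check differences: 8 - 3 = 5
13 - 8 = 5
Common difference d = 5.
First term a = 3.
Formula: S_i = 3 + 5*i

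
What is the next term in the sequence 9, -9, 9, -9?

Ratios: -9 / 9 = -1.0
This is a geometric sequence with common ratio r = -1.
Next term = -9 * -1 = 9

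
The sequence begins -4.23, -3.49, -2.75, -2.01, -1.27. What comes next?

Differences: -3.49 - -4.23 = 0.74
This is an arithmetic sequence with common difference d = 0.74.
Next term = -1.27 + 0.74 = -0.53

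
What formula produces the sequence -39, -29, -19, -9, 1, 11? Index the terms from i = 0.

Check differences: -29 - -39 = 10
-19 - -29 = 10
Common difference d = 10.
First term a = -39.
Formula: S_i = -39 + 10*i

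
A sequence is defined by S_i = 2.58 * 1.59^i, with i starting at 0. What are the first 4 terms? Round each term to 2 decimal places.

This is a geometric sequence.
i=0: S_0 = 2.58 * 1.59^0 = 2.58
i=1: S_1 = 2.58 * 1.59^1 ≈ 4.1
i=2: S_2 = 2.58 * 1.59^2 ≈ 6.52
i=3: S_3 = 2.58 * 1.59^3 ≈ 10.37
The first 4 terms are: [2.58, 4.1, 6.52, 10.37]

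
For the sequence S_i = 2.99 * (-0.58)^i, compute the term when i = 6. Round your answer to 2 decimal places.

S_6 = 2.99 * (-0.58)^6 ≈ 2.99 * 0.0381 ≈ 0.11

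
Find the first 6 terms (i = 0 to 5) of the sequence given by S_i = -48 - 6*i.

This is an arithmetic sequence.
i=0: S_0 = -48 + -6*0 = -48
i=1: S_1 = -48 + -6*1 = -54
i=2: S_2 = -48 + -6*2 = -60
i=3: S_3 = -48 + -6*3 = -66
i=4: S_4 = -48 + -6*4 = -72
i=5: S_5 = -48 + -6*5 = -78
The first 6 terms are: [-48, -54, -60, -66, -72, -78]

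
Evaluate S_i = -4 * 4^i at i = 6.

S_6 = -4 * 4^6 = -4 * 4096 = -16384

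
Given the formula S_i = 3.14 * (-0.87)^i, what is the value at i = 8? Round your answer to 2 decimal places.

S_8 = 3.14 * (-0.87)^8 ≈ 3.14 * 0.3282 ≈ 1.03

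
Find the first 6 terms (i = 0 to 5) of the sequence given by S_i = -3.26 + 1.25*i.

This is an arithmetic sequence.
i=0: S_0 = -3.26 + 1.25*0 = -3.26
i=1: S_1 = -3.26 + 1.25*1 = -2.01
i=2: S_2 = -3.26 + 1.25*2 = -0.76
i=3: S_3 = -3.26 + 1.25*3 = 0.49
i=4: S_4 = -3.26 + 1.25*4 = 1.74
i=5: S_5 = -3.26 + 1.25*5 = 2.99
The first 6 terms are: [-3.26, -2.01, -0.76, 0.49, 1.74, 2.99]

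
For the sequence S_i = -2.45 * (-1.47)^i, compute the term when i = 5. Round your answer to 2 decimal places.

S_5 = -2.45 * (-1.47)^5 ≈ -2.45 * -6.8641 ≈ 16.82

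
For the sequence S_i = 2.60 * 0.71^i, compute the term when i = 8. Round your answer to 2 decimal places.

S_8 = 2.6 * 0.71^8 ≈ 2.6 * 0.0646 ≈ 0.17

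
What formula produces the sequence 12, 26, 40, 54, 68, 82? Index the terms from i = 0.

Check differences: 26 - 12 = 14
40 - 26 = 14
Common difference d = 14.
First term a = 12.
Formula: S_i = 12 + 14*i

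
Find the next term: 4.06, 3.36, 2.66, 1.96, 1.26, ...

Differences: 3.36 - 4.06 = -0.7
This is an arithmetic sequence with common difference d = -0.7.
Next term = 1.26 + -0.7 = 0.56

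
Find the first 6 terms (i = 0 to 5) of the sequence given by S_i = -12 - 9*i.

This is an arithmetic sequence.
i=0: S_0 = -12 + -9*0 = -12
i=1: S_1 = -12 + -9*1 = -21
i=2: S_2 = -12 + -9*2 = -30
i=3: S_3 = -12 + -9*3 = -39
i=4: S_4 = -12 + -9*4 = -48
i=5: S_5 = -12 + -9*5 = -57
The first 6 terms are: [-12, -21, -30, -39, -48, -57]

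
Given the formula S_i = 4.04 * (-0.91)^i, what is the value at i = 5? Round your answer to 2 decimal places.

S_5 = 4.04 * (-0.91)^5 ≈ 4.04 * -0.624 ≈ -2.52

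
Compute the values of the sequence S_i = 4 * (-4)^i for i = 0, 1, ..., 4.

This is a geometric sequence.
i=0: S_0 = 4 * (-4)^0 = 4
i=1: S_1 = 4 * (-4)^1 = -16
i=2: S_2 = 4 * (-4)^2 = 64
i=3: S_3 = 4 * (-4)^3 = -256
i=4: S_4 = 4 * (-4)^4 = 1024
The first 5 terms are: [4, -16, 64, -256, 1024]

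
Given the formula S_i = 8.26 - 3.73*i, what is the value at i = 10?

S_10 = 8.26 + -3.73*10 = 8.26 + -37.3 = -29.04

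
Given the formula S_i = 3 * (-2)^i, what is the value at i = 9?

S_9 = 3 * (-2)^9 = 3 * -512 = -1536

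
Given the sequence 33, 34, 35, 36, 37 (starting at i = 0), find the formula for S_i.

Check differences: 34 - 33 = 1
35 - 34 = 1
Common difference d = 1.
First term a = 33.
Formula: S_i = 33 + 1*i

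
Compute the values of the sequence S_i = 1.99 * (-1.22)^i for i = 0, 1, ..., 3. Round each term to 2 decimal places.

This is a geometric sequence.
i=0: S_0 = 1.99 * (-1.22)^0 = 1.99
i=1: S_1 = 1.99 * (-1.22)^1 ≈ -2.43
i=2: S_2 = 1.99 * (-1.22)^2 ≈ 2.96
i=3: S_3 = 1.99 * (-1.22)^3 ≈ -3.61
The first 4 terms are: [1.99, -2.43, 2.96, -3.61]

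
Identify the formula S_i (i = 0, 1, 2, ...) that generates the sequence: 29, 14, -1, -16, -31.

Check differences: 14 - 29 = -15
-1 - 14 = -15
Common difference d = -15.
First term a = 29.
Formula: S_i = 29 - 15*i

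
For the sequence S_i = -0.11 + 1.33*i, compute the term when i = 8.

S_8 = -0.11 + 1.33*8 = -0.11 + 10.64 = 10.53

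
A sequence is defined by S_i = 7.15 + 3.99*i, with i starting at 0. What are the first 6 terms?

This is an arithmetic sequence.
i=0: S_0 = 7.15 + 3.99*0 = 7.15
i=1: S_1 = 7.15 + 3.99*1 = 11.14
i=2: S_2 = 7.15 + 3.99*2 = 15.13
i=3: S_3 = 7.15 + 3.99*3 = 19.12
i=4: S_4 = 7.15 + 3.99*4 = 23.11
i=5: S_5 = 7.15 + 3.99*5 = 27.1
The first 6 terms are: [7.15, 11.14, 15.13, 19.12, 23.11, 27.1]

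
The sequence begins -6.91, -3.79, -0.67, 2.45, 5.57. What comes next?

Differences: -3.79 - -6.91 = 3.12
This is an arithmetic sequence with common difference d = 3.12.
Next term = 5.57 + 3.12 = 8.69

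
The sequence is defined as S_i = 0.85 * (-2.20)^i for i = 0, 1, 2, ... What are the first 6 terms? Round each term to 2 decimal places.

This is a geometric sequence.
i=0: S_0 = 0.85 * (-2.2)^0 = 0.85
i=1: S_1 = 0.85 * (-2.2)^1 = -1.87
i=2: S_2 = 0.85 * (-2.2)^2 ≈ 4.11
i=3: S_3 = 0.85 * (-2.2)^3 ≈ -9.05
i=4: S_4 = 0.85 * (-2.2)^4 ≈ 19.91
i=5: S_5 = 0.85 * (-2.2)^5 ≈ -43.81
The first 6 terms are: [0.85, -1.87, 4.11, -9.05, 19.91, -43.81]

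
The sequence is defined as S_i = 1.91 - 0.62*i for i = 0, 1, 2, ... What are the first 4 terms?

This is an arithmetic sequence.
i=0: S_0 = 1.91 + -0.62*0 = 1.91
i=1: S_1 = 1.91 + -0.62*1 = 1.29
i=2: S_2 = 1.91 + -0.62*2 = 0.67
i=3: S_3 = 1.91 + -0.62*3 = 0.05
The first 4 terms are: [1.91, 1.29, 0.67, 0.05]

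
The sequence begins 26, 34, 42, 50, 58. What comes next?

Differences: 34 - 26 = 8
This is an arithmetic sequence with common difference d = 8.
Next term = 58 + 8 = 66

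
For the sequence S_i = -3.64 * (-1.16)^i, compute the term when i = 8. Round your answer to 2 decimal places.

S_8 = -3.64 * (-1.16)^8 ≈ -3.64 * 3.2784 ≈ -11.93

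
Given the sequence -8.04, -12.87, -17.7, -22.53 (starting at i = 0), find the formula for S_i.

Check differences: -12.87 - -8.04 = -4.83
-17.7 - -12.87 = -4.83
Common difference d = -4.83.
First term a = -8.04.
Formula: S_i = -8.04 - 4.83*i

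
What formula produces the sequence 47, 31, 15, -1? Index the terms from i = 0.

Check differences: 31 - 47 = -16
15 - 31 = -16
Common difference d = -16.
First term a = 47.
Formula: S_i = 47 - 16*i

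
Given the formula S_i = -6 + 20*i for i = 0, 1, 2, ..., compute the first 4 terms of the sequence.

This is an arithmetic sequence.
i=0: S_0 = -6 + 20*0 = -6
i=1: S_1 = -6 + 20*1 = 14
i=2: S_2 = -6 + 20*2 = 34
i=3: S_3 = -6 + 20*3 = 54
The first 4 terms are: [-6, 14, 34, 54]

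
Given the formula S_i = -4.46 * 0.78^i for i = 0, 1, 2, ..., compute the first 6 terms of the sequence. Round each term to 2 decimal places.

This is a geometric sequence.
i=0: S_0 = -4.46 * 0.78^0 = -4.46
i=1: S_1 = -4.46 * 0.78^1 ≈ -3.48
i=2: S_2 = -4.46 * 0.78^2 ≈ -2.71
i=3: S_3 = -4.46 * 0.78^3 ≈ -2.12
i=4: S_4 = -4.46 * 0.78^4 ≈ -1.65
i=5: S_5 = -4.46 * 0.78^5 ≈ -1.29
The first 6 terms are: [-4.46, -3.48, -2.71, -2.12, -1.65, -1.29]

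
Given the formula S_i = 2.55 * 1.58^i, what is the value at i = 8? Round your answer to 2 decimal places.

S_8 = 2.55 * 1.58^8 ≈ 2.55 * 38.838 ≈ 99.04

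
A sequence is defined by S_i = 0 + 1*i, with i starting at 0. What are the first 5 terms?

This is an arithmetic sequence.
i=0: S_0 = 0 + 1*0 = 0
i=1: S_1 = 0 + 1*1 = 1
i=2: S_2 = 0 + 1*2 = 2
i=3: S_3 = 0 + 1*3 = 3
i=4: S_4 = 0 + 1*4 = 4
The first 5 terms are: [0, 1, 2, 3, 4]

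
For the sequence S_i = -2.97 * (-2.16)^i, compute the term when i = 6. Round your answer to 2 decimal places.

S_6 = -2.97 * (-2.16)^6 ≈ -2.97 * 101.56 ≈ -301.63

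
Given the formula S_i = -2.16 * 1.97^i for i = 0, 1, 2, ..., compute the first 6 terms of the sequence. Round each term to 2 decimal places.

This is a geometric sequence.
i=0: S_0 = -2.16 * 1.97^0 = -2.16
i=1: S_1 = -2.16 * 1.97^1 ≈ -4.26
i=2: S_2 = -2.16 * 1.97^2 ≈ -8.38
i=3: S_3 = -2.16 * 1.97^3 ≈ -16.51
i=4: S_4 = -2.16 * 1.97^4 ≈ -32.53
i=5: S_5 = -2.16 * 1.97^5 ≈ -64.09
The first 6 terms are: [-2.16, -4.26, -8.38, -16.51, -32.53, -64.09]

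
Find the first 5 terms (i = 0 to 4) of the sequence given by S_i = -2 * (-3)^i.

This is a geometric sequence.
i=0: S_0 = -2 * (-3)^0 = -2
i=1: S_1 = -2 * (-3)^1 = 6
i=2: S_2 = -2 * (-3)^2 = -18
i=3: S_3 = -2 * (-3)^3 = 54
i=4: S_4 = -2 * (-3)^4 = -162
The first 5 terms are: [-2, 6, -18, 54, -162]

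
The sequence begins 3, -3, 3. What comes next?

Ratios: -3 / 3 = -1.0
This is a geometric sequence with common ratio r = -1.
Next term = 3 * -1 = -3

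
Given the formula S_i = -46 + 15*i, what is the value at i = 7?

S_7 = -46 + 15*7 = -46 + 105 = 59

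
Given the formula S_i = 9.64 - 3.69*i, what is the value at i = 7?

S_7 = 9.64 + -3.69*7 = 9.64 + -25.83 = -16.19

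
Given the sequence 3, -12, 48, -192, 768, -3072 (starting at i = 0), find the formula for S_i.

Check ratios: -12 / 3 = -4.0
Common ratio r = -4.
First term a = 3.
Formula: S_i = 3 * (-4)^i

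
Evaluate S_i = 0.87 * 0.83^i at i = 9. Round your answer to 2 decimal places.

S_9 = 0.87 * 0.83^9 ≈ 0.87 * 0.1869 ≈ 0.16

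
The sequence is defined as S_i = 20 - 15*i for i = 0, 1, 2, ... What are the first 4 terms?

This is an arithmetic sequence.
i=0: S_0 = 20 + -15*0 = 20
i=1: S_1 = 20 + -15*1 = 5
i=2: S_2 = 20 + -15*2 = -10
i=3: S_3 = 20 + -15*3 = -25
The first 4 terms are: [20, 5, -10, -25]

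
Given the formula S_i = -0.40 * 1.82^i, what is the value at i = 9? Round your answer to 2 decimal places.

S_9 = -0.4 * 1.82^9 ≈ -0.4 * 219.1001 ≈ -87.64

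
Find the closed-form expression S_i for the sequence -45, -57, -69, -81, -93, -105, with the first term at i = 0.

Check differences: -57 - -45 = -12
-69 - -57 = -12
Common difference d = -12.
First term a = -45.
Formula: S_i = -45 - 12*i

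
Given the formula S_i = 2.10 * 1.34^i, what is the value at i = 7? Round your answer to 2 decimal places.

S_7 = 2.1 * 1.34^7 ≈ 2.1 * 7.7577 ≈ 16.29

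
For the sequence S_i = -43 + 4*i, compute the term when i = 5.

S_5 = -43 + 4*5 = -43 + 20 = -23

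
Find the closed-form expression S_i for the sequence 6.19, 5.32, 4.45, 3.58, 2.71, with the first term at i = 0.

Check differences: 5.32 - 6.19 = -0.87
4.45 - 5.32 = -0.87
Common difference d = -0.87.
First term a = 6.19.
Formula: S_i = 6.19 - 0.87*i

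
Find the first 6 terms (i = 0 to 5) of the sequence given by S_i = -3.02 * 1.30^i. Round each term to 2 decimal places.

This is a geometric sequence.
i=0: S_0 = -3.02 * 1.3^0 = -3.02
i=1: S_1 = -3.02 * 1.3^1 ≈ -3.93
i=2: S_2 = -3.02 * 1.3^2 ≈ -5.1
i=3: S_3 = -3.02 * 1.3^3 ≈ -6.63
i=4: S_4 = -3.02 * 1.3^4 ≈ -8.63
i=5: S_5 = -3.02 * 1.3^5 ≈ -11.21
The first 6 terms are: [-3.02, -3.93, -5.1, -6.63, -8.63, -11.21]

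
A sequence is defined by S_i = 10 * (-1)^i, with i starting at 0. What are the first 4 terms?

This is a geometric sequence.
i=0: S_0 = 10 * (-1)^0 = 10
i=1: S_1 = 10 * (-1)^1 = -10
i=2: S_2 = 10 * (-1)^2 = 10
i=3: S_3 = 10 * (-1)^3 = -10
The first 4 terms are: [10, -10, 10, -10]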